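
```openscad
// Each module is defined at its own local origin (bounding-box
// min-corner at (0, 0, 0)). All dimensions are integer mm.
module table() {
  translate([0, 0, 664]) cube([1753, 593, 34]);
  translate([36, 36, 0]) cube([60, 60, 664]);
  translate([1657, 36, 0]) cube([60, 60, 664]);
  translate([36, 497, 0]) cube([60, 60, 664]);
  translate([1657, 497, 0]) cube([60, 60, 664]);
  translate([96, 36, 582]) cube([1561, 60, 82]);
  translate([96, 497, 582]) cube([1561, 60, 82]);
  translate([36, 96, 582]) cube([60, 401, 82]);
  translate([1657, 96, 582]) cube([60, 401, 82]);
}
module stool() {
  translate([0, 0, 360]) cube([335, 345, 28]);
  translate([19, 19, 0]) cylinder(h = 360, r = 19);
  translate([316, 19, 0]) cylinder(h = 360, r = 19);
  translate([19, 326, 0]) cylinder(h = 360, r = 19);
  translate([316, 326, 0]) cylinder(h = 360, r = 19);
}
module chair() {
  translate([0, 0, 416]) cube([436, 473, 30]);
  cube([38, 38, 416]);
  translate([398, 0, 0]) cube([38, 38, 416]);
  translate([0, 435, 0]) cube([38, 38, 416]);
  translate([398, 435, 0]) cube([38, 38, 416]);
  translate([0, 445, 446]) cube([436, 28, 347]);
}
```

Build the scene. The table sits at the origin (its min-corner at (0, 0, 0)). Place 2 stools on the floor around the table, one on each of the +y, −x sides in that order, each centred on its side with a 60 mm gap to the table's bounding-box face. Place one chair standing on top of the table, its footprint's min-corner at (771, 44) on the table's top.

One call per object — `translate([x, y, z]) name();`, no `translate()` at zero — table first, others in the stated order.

table();
translate([709, 653, 0]) stool();
translate([-395, 124, 0]) stool();
translate([771, 44, 698]) chair();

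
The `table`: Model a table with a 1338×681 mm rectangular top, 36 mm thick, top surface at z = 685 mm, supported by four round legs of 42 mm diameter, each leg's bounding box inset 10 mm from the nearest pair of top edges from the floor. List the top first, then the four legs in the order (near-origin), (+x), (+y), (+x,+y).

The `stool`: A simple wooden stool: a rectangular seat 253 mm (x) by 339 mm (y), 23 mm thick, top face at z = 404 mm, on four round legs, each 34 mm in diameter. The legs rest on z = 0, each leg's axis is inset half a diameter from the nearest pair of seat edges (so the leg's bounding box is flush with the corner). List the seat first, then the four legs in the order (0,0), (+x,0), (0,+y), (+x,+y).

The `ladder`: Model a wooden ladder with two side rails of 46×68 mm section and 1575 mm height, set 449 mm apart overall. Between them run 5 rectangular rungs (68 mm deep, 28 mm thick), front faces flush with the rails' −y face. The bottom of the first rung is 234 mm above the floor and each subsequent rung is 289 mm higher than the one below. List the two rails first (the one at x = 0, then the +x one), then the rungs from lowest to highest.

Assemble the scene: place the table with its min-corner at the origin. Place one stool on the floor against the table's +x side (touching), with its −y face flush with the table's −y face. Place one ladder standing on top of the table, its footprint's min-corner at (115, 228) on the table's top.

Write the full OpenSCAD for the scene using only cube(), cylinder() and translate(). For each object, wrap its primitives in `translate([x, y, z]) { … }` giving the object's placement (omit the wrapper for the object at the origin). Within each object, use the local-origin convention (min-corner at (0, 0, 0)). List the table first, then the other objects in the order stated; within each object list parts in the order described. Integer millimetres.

translate([0, 0, 649]) cube([1338, 681, 36]);
translate([31, 31, 0]) cylinder(h = 649, r = 21);
translate([1307, 31, 0]) cylinder(h = 649, r = 21);
translate([31, 650, 0]) cylinder(h = 649, r = 21);
translate([1307, 650, 0]) cylinder(h = 649, r = 21);
translate([1338, 0, 0]) {
  translate([0, 0, 381]) cube([253, 339, 23]);
  translate([17, 17, 0]) cylinder(h = 381, r = 17);
  translate([236, 17, 0]) cylinder(h = 381, r = 17);
  translate([17, 322, 0]) cylinder(h = 381, r = 17);
  translate([236, 322, 0]) cylinder(h = 381, r = 17);
}
translate([115, 228, 685]) {
  cube([46, 68, 1575]);
  translate([403, 0, 0]) cube([46, 68, 1575]);
  translate([46, 0, 234]) cube([357, 68, 28]);
  translate([46, 0, 523]) cube([357, 68, 28]);
  translate([46, 0, 812]) cube([357, 68, 28]);
  translate([46, 0, 1101]) cube([357, 68, 28]);
  translate([46, 0, 1390]) cube([357, 68, 28]);
}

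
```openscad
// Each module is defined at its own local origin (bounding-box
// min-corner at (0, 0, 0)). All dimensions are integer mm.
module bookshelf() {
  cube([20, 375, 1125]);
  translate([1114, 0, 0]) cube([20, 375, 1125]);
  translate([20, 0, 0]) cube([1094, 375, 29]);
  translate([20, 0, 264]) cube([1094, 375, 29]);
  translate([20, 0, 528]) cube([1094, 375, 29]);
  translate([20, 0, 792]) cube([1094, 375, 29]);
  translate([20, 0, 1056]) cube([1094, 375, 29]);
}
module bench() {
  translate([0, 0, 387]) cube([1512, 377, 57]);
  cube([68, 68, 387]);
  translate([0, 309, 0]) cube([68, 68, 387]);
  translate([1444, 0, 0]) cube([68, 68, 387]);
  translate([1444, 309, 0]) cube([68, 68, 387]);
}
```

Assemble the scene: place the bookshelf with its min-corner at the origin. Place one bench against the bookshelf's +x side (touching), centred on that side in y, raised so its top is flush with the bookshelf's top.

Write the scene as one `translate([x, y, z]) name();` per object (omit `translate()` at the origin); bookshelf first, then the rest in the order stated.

bookshelf();
translate([1134, -1, 681]) bench();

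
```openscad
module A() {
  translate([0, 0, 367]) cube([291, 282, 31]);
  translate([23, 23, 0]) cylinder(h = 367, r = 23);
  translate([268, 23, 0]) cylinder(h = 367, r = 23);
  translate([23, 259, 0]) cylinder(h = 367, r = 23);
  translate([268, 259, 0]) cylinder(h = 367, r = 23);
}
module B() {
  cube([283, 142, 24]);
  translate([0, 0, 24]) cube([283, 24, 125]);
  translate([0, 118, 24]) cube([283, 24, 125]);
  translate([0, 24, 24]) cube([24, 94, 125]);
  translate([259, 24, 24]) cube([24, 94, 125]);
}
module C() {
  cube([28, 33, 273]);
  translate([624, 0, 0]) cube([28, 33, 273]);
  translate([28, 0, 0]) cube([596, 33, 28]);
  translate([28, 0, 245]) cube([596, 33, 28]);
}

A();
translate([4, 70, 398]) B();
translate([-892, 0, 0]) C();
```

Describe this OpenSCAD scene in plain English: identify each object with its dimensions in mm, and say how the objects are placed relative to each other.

A is a four-legged stool. The seat is a 291×282×31 mm slab whose top surface is at z = 398 mm; four round legs, each 46 mm in diameter, run from the floor (z = 0) to the underside of the seat, each leg's axis is inset half a diameter from the nearest pair of seat edges (so the leg's bounding box is flush with the corner).

B is an open storage box with external size 283×142×149 mm and wall thickness 24 mm (the base is also 24 mm thick). The base covers the whole footprint; the four walls stand on the base, with the y-facing walls full-width and the x-facing walls fitting between their inner faces.

C is a rectangular picture frame lying in the x–z plane (depth along y). The opening is 596 mm wide (x) by 217 mm tall (z), surrounded by a border 28 mm wide on all four sides. The frame is 33 mm deep and is made of two full-height vertical stiles with two horizontal rails fitted between them.

The open box is on top of the stool, centred. The picture frame is on the floor beside the stool on its −x side.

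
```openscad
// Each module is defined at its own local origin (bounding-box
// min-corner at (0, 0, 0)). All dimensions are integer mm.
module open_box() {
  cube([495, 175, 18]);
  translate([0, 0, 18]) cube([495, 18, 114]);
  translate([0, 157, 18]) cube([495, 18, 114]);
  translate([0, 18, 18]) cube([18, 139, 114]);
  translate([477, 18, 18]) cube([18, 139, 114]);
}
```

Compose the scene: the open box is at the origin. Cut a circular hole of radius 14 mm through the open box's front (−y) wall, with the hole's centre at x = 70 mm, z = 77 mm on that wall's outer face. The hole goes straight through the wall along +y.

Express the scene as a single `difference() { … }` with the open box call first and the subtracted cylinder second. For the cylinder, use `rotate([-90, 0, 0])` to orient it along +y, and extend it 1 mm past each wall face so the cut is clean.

difference() {
  open_box();
  translate([70, -1, 77]) rotate([-90, 0, 0]) cylinder(h = 20, r = 14);
}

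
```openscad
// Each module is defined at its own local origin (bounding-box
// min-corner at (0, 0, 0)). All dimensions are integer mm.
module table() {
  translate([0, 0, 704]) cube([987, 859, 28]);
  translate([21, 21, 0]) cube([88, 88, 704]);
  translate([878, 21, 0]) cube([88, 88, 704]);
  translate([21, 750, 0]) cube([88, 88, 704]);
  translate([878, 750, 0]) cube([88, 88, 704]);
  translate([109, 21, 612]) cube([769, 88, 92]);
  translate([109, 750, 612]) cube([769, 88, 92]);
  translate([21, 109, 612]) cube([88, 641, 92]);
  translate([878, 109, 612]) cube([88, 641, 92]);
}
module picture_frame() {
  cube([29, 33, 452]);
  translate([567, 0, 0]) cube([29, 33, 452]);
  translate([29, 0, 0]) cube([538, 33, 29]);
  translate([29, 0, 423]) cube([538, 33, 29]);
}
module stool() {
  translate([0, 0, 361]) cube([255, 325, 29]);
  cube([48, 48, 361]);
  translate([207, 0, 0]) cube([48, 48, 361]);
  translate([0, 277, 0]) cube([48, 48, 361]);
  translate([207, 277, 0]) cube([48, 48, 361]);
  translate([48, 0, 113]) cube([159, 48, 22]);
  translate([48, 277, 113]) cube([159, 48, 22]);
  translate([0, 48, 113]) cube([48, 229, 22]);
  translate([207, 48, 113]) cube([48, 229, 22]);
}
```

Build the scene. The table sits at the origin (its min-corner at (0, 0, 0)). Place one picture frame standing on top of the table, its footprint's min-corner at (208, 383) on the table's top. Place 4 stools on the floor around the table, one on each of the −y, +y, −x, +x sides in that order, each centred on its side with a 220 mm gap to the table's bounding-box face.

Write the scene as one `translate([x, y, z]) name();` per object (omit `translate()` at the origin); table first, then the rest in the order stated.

table();
translate([208, 383, 732]) picture_frame();
translate([366, -545, 0]) stool();
translate([366, 1079, 0]) stool();
translate([-475, 267, 0]) stool();
translate([1207, 267, 0]) stool();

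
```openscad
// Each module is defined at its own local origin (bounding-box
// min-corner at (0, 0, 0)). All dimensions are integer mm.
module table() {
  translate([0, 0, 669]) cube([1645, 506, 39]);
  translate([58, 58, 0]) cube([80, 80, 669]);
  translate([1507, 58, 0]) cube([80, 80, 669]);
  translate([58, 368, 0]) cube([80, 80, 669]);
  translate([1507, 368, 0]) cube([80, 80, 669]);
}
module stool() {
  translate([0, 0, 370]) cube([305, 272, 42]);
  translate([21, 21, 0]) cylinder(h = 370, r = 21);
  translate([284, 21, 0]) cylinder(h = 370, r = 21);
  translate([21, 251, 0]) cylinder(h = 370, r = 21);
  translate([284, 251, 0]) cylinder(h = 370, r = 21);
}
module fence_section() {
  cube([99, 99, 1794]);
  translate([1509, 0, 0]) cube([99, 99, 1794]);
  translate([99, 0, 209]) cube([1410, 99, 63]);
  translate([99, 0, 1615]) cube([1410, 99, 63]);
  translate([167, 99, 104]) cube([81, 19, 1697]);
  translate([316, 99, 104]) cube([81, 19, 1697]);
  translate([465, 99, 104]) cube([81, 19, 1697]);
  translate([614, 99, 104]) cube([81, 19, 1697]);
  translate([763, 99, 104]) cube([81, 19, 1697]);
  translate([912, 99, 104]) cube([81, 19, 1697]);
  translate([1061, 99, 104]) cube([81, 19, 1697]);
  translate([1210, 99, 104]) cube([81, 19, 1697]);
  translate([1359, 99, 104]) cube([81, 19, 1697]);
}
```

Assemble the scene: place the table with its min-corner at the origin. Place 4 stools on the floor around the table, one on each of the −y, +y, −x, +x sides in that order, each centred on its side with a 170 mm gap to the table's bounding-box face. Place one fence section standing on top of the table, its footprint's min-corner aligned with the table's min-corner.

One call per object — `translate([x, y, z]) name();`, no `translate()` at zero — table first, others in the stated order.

table();
translate([670, -442, 0]) stool();
translate([670, 676, 0]) stool();
translate([-475, 117, 0]) stool();
translate([1815, 117, 0]) stool();
translate([0, 0, 708]) fence_section();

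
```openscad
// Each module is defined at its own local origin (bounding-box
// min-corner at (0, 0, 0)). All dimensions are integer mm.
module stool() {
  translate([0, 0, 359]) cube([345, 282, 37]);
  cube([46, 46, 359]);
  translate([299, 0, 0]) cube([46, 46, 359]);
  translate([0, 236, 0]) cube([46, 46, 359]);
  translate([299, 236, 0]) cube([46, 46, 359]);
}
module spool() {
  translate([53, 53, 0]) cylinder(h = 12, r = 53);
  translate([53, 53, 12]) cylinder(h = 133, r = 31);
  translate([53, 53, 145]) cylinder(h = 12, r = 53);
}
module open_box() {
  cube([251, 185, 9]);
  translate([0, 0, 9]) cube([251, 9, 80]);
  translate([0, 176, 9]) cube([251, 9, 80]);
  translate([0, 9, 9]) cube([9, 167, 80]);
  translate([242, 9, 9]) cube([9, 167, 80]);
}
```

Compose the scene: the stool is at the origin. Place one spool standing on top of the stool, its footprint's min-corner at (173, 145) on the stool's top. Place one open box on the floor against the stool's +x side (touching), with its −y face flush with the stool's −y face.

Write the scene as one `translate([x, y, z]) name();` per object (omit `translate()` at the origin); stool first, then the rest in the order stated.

stool();
translate([173, 145, 396]) spool();
translate([345, 0, 0]) open_box();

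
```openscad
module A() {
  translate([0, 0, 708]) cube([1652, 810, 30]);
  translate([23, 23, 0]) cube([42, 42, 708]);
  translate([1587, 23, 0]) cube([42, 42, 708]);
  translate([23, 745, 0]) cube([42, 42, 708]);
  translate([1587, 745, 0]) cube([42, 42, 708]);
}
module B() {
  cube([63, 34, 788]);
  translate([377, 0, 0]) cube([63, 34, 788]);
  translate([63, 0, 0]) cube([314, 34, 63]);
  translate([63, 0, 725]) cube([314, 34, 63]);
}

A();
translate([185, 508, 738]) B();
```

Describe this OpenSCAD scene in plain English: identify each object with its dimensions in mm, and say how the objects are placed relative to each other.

A is a rectangular dining table. The top is 1652×810×30 mm with its upper surface at z = 738 mm. It stands on four 42×42 mm square legs, each inset 23 mm from the nearest pair of top edges, running from the floor to the underside of the top.

B is a picture frame with a 314×662 mm rectangular opening (x by z) and a uniform 63 mm border on every side. Frame depth is 34 mm along y. It is built from two vertical stiles running the full outside height and two horizontal rails spanning the gap between the stiles.

The picture frame is on top of the table.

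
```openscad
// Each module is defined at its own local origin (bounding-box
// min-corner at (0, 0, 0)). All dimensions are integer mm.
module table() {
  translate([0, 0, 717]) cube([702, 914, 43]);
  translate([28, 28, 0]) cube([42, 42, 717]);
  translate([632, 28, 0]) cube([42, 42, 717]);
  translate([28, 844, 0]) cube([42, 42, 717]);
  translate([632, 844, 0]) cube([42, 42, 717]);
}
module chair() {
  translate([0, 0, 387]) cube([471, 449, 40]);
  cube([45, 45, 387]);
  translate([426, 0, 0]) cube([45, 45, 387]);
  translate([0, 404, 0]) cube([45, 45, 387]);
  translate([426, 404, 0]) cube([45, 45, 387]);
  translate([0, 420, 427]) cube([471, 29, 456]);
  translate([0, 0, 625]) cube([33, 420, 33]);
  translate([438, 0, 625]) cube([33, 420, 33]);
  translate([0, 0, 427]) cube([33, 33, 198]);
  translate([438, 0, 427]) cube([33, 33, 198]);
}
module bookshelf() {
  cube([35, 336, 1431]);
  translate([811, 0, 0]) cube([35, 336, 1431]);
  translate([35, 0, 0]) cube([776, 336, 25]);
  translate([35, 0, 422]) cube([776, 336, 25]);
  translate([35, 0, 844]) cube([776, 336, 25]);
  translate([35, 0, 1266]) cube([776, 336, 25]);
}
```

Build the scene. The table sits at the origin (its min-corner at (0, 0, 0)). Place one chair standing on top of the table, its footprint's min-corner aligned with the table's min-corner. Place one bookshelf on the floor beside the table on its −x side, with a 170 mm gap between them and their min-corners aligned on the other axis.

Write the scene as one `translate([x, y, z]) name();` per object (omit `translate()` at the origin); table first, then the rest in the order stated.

table();
translate([0, 0, 760]) chair();
translate([-1016, 0, 0]) bookshelf();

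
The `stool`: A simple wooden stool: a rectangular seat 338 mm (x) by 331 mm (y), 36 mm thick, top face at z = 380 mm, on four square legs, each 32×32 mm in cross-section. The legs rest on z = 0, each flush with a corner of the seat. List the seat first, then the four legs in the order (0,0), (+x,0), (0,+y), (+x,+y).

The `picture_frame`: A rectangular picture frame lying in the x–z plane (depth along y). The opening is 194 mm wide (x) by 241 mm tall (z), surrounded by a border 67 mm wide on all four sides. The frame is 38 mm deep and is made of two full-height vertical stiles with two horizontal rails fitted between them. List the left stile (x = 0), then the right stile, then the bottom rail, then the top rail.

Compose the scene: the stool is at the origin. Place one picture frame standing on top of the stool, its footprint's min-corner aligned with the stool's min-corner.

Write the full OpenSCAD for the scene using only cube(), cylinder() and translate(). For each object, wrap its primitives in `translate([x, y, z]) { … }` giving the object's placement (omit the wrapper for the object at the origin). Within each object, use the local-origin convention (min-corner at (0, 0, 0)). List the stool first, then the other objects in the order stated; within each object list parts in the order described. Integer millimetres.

translate([0, 0, 344]) cube([338, 331, 36]);
cube([32, 32, 344]);
translate([306, 0, 0]) cube([32, 32, 344]);
translate([0, 299, 0]) cube([32, 32, 344]);
translate([306, 299, 0]) cube([32, 32, 344]);
translate([0, 0, 380]) {
  cube([67, 38, 375]);
  translate([261, 0, 0]) cube([67, 38, 375]);
  translate([67, 0, 0]) cube([194, 38, 67]);
  translate([67, 0, 308]) cube([194, 38, 67]);
}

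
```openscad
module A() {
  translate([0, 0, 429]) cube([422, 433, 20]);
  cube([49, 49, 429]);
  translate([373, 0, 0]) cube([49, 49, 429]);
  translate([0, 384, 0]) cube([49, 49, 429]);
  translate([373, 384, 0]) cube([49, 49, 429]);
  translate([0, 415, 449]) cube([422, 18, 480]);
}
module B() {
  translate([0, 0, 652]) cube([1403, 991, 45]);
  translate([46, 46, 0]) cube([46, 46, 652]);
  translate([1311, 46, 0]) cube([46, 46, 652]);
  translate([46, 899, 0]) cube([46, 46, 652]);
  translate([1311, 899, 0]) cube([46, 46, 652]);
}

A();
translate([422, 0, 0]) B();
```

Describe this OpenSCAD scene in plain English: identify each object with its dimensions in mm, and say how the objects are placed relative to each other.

A is a chair: 422×433 mm seat, 20 mm thick, top at z = 449 mm, on four 49 mm square corner legs flush with the seat edges. A 18 mm thick backrest slab spans the full seat width, extending 480 mm above the seat top, its back face flush with the seat's +y edge.

B is a rectangular dining table. The top is 1403×991×45 mm with its upper surface at z = 697 mm. It stands on four 46×46 mm square legs, each inset 46 mm from the nearest pair of top edges, running from the floor to the underside of the top.

The table is against the chair's +x side, with their −y faces flush.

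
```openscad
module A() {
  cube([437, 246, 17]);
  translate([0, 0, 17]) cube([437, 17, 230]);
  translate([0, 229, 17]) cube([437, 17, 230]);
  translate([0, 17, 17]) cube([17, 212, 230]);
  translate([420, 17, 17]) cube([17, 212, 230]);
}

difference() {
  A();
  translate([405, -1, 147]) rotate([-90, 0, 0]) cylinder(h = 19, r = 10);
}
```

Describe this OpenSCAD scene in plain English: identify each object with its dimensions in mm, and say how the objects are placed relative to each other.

A is an open-topped rectangular box: outside dimensions 437×246×247 mm, with a uniform wall and base thickness of 17 mm. The base is a full 437×246 slab on the floor; four walls sit on top of the base. The front and back walls (the −y and +y sides) span the full width; the two side walls fit between them.

The open box has a circular hole of radius 10 mm through its front wall, centred at (x = 405, z = 147).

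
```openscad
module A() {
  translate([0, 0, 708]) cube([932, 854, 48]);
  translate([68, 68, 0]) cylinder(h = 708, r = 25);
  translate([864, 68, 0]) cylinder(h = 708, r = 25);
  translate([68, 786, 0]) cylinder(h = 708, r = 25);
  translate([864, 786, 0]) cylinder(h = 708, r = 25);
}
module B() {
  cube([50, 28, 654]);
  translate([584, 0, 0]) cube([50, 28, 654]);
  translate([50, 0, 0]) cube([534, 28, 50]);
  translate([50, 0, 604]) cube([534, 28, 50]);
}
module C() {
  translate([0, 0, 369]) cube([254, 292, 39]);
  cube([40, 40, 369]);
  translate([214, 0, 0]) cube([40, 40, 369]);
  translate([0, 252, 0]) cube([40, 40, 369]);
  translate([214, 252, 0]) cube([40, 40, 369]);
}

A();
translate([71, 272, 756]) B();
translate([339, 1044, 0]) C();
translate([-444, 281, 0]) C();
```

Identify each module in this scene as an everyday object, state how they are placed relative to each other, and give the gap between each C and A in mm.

Each stool's nearest face is 190 mm from the table's bounding box.

A is a table. B is a picture frame. C is a stool. The picture frame is on top of the table. Two stools sit around the table at the +y, −x sides. The gap between each stool and the table is 190 mm.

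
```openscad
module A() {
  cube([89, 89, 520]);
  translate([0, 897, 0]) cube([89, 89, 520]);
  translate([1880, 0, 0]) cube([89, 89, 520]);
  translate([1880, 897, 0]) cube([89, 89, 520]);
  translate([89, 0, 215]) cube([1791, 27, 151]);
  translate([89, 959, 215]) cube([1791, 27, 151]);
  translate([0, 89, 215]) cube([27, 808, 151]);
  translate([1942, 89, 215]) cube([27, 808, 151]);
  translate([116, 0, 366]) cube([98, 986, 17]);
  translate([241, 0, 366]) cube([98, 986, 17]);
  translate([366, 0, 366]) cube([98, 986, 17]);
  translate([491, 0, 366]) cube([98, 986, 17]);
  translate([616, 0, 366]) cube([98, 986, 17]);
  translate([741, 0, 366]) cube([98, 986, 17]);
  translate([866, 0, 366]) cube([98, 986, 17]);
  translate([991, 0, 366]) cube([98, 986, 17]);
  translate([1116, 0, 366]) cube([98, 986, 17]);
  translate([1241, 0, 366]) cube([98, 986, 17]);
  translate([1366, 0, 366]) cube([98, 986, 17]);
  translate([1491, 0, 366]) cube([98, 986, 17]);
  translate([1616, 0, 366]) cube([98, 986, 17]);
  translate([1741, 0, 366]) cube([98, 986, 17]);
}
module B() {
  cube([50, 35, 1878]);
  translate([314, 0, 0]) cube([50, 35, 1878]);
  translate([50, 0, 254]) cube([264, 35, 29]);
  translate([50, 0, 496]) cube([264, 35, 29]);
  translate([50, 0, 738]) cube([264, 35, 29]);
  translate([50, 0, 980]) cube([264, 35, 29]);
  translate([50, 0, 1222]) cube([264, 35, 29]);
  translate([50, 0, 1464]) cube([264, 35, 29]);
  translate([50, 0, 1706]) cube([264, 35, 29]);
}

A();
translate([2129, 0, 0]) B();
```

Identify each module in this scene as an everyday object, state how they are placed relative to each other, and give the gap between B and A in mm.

A is a bed frame. B is a ladder. The ladder is on the floor beside the bed frame on its +x side. The gap between the ladder and the bed frame is 160 mm.

The ladder's nearest face is 160 mm from the bed frame's +x face.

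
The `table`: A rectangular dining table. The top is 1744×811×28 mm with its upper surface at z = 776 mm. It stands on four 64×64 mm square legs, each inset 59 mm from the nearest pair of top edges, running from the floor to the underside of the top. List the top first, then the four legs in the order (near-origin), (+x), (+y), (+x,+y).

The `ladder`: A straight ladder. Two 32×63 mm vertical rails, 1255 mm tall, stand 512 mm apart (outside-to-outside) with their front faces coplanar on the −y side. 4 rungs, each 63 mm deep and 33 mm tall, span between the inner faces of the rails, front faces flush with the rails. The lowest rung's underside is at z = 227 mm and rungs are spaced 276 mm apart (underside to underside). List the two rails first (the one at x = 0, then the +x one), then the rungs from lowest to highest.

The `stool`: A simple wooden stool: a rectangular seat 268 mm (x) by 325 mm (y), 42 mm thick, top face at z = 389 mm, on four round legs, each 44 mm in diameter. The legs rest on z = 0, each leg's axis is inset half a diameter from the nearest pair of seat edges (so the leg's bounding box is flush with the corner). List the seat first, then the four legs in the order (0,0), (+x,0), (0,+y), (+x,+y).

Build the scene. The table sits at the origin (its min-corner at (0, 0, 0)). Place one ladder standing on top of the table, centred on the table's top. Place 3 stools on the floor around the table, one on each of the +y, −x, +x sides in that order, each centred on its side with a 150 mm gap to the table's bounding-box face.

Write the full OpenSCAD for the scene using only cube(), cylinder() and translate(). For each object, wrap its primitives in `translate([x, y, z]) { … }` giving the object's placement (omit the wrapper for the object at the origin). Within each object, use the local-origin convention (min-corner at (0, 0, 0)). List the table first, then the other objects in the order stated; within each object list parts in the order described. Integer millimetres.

translate([0, 0, 748]) cube([1744, 811, 28]);
translate([59, 59, 0]) cube([64, 64, 748]);
translate([1621, 59, 0]) cube([64, 64, 748]);
translate([59, 688, 0]) cube([64, 64, 748]);
translate([1621, 688, 0]) cube([64, 64, 748]);
translate([616, 374, 776]) {
  cube([32, 63, 1255]);
  translate([480, 0, 0]) cube([32, 63, 1255]);
  translate([32, 0, 227]) cube([448, 63, 33]);
  translate([32, 0, 503]) cube([448, 63, 33]);
  translate([32, 0, 779]) cube([448, 63, 33]);
  translate([32, 0, 1055]) cube([448, 63, 33]);
}
translate([738, 961, 0]) {
  translate([0, 0, 347]) cube([268, 325, 42]);
  translate([22, 22, 0]) cylinder(h = 347, r = 22);
  translate([246, 22, 0]) cylinder(h = 347, r = 22);
  translate([22, 303, 0]) cylinder(h = 347, r = 22);
  translate([246, 303, 0]) cylinder(h = 347, r = 22);
}
translate([-418, 243, 0]) {
  translate([0, 0, 347]) cube([268, 325, 42]);
  translate([22, 22, 0]) cylinder(h = 347, r = 22);
  translate([246, 22, 0]) cylinder(h = 347, r = 22);
  translate([22, 303, 0]) cylinder(h = 347, r = 22);
  translate([246, 303, 0]) cylinder(h = 347, r = 22);
}
translate([1894, 243, 0]) {
  translate([0, 0, 347]) cube([268, 325, 42]);
  translate([22, 22, 0]) cylinder(h = 347, r = 22);
  translate([246, 22, 0]) cylinder(h = 347, r = 22);
  translate([22, 303, 0]) cylinder(h = 347, r = 22);
  translate([246, 303, 0]) cylinder(h = 347, r = 22);
}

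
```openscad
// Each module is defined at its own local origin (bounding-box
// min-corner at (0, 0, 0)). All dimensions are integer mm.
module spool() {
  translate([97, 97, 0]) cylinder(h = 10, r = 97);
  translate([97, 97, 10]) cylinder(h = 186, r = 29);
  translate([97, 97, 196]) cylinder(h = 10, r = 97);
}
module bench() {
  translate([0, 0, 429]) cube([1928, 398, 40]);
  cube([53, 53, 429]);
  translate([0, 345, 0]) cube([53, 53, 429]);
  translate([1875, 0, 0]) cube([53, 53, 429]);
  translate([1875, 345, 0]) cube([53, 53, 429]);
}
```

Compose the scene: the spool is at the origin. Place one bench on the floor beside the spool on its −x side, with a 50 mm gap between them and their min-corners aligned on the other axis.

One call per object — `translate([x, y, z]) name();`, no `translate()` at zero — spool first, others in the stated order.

spool();
translate([-1978, 0, 0]) bench();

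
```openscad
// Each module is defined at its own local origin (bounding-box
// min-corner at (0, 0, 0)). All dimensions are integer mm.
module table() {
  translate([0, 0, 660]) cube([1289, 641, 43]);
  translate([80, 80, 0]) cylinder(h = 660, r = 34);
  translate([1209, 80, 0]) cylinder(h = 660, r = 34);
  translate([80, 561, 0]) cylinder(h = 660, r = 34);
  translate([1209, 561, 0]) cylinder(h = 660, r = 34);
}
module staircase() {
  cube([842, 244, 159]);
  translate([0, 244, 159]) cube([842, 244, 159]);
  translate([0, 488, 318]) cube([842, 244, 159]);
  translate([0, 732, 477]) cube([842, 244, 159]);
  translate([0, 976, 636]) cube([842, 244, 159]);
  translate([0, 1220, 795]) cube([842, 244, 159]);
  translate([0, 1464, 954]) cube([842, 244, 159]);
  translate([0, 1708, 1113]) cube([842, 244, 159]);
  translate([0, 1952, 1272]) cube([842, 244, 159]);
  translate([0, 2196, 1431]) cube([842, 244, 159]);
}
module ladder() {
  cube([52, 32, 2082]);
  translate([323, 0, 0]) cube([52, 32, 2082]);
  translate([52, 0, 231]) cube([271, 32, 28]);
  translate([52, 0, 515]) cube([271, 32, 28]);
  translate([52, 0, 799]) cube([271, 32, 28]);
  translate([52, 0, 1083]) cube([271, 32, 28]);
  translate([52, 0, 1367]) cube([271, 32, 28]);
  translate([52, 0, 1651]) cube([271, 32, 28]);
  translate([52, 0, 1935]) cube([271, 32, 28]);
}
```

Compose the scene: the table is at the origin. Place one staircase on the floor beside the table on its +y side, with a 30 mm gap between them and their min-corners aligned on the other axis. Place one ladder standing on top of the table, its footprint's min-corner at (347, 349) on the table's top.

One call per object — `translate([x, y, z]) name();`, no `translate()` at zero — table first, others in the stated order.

table();
translate([0, 671, 0]) staircase();
translate([347, 349, 703]) ladder();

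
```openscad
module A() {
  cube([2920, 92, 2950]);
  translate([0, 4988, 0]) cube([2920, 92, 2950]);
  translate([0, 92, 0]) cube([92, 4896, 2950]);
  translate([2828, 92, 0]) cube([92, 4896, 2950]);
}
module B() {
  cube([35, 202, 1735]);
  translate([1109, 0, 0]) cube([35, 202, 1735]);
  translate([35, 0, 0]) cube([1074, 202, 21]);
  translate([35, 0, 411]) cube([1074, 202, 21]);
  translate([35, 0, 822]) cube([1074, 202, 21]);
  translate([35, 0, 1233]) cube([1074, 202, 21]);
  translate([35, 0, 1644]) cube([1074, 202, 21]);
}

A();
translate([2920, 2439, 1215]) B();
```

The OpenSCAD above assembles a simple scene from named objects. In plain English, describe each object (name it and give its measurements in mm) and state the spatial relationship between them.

A is a box-shaped house frame (walls only): outside footprint 2920×5080 mm, wall height 2950 mm, wall thickness 92 mm. The two y-facing walls run the full x-width; the two x-facing walls fit between the inner faces of the y-facing walls.

B is a bookshelf 1144 mm wide overall, 202 mm deep and 1735 mm tall. The two sides are 35 mm thick vertical panels. 5 horizontal shelves of 21 mm thickness span between the inner faces of the sides; the lowest shelf sits on the floor and shelves are stacked with a clear vertical gap of 390 mm between each pair.

The bookshelf is beside the house frame with their tops flush at z = 2950.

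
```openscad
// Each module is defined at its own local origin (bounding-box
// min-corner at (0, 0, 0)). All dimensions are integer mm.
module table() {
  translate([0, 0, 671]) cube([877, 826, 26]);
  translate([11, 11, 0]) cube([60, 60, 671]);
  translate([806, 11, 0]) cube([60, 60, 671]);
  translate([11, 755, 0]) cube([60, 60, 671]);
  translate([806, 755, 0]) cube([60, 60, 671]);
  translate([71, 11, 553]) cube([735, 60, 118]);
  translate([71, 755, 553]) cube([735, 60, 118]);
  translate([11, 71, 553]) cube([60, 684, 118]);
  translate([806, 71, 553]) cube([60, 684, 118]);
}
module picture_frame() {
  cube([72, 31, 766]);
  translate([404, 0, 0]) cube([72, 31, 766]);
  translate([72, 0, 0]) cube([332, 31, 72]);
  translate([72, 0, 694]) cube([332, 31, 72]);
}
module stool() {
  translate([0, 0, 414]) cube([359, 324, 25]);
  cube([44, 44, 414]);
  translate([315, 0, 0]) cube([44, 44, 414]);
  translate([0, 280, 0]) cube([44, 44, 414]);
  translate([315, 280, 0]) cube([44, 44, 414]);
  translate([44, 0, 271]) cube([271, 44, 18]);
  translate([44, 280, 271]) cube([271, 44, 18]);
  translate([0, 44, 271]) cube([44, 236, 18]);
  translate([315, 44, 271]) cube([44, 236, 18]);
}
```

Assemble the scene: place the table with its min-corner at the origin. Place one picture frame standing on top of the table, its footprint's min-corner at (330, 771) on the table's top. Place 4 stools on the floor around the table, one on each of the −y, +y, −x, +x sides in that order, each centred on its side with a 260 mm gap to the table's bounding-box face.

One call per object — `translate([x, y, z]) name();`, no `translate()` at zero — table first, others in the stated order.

table();
translate([330, 771, 697]) picture_frame();
translate([259, -584, 0]) stool();
translate([259, 1086, 0]) stool();
translate([-619, 251, 0]) stool();
translate([1137, 251, 0]) stool();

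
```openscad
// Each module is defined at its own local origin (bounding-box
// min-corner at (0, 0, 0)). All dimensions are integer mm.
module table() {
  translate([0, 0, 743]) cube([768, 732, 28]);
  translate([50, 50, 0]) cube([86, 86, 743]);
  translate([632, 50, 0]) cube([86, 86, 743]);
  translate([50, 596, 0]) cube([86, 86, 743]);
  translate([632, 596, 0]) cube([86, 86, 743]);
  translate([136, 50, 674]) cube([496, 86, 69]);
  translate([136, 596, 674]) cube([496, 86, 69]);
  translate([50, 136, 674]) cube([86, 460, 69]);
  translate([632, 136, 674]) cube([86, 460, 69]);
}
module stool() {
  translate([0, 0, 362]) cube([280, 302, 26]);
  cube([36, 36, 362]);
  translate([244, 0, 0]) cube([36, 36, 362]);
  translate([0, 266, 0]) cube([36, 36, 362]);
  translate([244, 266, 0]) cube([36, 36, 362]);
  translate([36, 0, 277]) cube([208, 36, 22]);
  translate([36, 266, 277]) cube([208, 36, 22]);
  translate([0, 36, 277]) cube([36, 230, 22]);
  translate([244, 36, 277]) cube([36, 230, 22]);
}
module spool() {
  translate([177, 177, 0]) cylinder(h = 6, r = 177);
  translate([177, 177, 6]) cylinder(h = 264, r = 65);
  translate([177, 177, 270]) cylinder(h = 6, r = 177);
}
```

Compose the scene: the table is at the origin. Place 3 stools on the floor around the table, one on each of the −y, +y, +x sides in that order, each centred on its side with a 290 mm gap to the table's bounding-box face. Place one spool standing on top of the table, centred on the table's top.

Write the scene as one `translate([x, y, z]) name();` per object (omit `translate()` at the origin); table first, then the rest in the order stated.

table();
translate([244, -592, 0]) stool();
translate([244, 1022, 0]) stool();
translate([1058, 215, 0]) stool();
translate([207, 189, 771]) spool();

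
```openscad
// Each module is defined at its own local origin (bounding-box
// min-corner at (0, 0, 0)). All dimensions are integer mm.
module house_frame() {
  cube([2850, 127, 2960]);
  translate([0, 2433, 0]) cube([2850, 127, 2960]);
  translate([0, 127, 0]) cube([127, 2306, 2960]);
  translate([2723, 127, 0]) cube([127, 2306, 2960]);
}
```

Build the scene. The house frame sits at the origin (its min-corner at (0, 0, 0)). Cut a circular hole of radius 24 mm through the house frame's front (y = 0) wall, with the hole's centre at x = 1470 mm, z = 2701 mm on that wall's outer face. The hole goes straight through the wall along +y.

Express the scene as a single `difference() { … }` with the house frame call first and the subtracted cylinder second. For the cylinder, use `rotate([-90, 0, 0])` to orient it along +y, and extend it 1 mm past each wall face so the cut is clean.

difference() {
  house_frame();
  translate([1470, -1, 2701]) rotate([-90, 0, 0]) cylinder(h = 129, r = 24);
}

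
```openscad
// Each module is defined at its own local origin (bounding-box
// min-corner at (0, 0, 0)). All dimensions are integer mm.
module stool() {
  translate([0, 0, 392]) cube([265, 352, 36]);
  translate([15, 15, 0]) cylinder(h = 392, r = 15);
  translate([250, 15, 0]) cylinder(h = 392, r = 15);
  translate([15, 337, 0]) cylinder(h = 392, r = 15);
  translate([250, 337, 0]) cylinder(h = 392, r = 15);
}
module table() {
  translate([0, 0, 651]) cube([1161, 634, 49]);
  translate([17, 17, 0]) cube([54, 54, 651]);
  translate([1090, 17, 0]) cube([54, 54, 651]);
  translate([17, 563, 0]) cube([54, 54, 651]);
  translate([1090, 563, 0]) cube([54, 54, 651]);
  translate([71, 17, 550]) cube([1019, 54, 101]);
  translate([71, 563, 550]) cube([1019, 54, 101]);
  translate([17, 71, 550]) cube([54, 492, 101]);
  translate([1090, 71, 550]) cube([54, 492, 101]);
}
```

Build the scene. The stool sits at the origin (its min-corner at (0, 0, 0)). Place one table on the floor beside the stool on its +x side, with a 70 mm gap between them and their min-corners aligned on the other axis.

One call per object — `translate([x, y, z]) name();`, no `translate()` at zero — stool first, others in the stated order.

stool();
translate([335, 0, 0]) table();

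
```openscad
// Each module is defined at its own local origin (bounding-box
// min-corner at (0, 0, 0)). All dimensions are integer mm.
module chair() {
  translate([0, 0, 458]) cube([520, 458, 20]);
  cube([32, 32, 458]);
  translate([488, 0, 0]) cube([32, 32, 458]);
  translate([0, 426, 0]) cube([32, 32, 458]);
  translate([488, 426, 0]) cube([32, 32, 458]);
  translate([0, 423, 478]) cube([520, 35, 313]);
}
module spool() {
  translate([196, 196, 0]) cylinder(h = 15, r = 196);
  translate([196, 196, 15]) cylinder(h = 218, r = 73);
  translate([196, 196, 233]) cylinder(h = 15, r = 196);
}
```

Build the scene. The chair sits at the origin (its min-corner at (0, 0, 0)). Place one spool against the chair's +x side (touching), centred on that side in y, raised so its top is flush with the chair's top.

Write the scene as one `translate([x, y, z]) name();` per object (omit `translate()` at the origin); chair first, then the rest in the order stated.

chair();
translate([520, 33, 543]) spool();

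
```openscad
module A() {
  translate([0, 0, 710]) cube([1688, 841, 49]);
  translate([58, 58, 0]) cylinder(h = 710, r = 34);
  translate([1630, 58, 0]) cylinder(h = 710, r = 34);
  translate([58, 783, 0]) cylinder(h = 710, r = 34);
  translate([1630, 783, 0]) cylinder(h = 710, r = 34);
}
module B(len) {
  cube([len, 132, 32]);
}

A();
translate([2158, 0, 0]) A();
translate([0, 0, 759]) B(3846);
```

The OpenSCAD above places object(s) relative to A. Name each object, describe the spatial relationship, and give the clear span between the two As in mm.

A is a table. B is a beam. A beam spans the tops of two tables. The clear span between the two tables is 470 mm.

Second table starts at x = 2158; first ends at x = 1688; clear span = 2158 − 1688 = 470 mm.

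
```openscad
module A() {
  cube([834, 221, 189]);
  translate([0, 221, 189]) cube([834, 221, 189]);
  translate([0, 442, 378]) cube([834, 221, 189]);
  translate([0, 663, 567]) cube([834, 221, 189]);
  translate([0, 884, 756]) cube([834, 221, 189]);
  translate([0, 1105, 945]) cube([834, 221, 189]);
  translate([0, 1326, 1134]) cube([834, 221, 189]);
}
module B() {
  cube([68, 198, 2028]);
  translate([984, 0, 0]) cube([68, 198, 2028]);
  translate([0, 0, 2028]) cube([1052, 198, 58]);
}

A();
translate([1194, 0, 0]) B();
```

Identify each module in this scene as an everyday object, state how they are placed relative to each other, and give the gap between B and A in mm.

A is a staircase. B is a door frame. The door frame is on the floor beside the staircase on its +x side. The gap between the door frame and the staircase is 360 mm.

The door frame's nearest face is 360 mm from the staircase's +x face.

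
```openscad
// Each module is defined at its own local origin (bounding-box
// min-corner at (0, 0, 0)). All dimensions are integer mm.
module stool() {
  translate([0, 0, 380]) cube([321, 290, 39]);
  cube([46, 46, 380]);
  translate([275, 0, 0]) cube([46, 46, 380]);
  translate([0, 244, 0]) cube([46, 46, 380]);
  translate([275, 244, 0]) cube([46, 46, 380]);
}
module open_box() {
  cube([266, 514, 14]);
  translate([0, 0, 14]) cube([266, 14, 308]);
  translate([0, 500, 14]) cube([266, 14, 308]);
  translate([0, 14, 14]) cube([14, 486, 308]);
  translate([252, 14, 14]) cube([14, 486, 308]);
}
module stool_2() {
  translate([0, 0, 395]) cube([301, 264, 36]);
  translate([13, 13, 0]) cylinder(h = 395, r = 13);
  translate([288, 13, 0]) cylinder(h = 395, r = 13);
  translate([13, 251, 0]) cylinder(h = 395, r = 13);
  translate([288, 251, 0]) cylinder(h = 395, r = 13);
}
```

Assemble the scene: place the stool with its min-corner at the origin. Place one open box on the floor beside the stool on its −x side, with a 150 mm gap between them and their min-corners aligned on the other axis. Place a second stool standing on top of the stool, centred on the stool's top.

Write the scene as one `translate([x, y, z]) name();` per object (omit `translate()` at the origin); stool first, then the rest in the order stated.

stool();
translate([-416, 0, 0]) open_box();
translate([10, 13, 419]) stool_2();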